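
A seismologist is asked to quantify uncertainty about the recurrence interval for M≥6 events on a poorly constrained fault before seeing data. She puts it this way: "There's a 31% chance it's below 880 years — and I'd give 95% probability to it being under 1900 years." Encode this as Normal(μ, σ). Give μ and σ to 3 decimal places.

μ = 1116.262, σ = 476.479

For Normal(μ,σ), the p-quantile is μ + z_p·σ. Here z_{0.31} = -0.4959, z_{0.95} = 1.645.
So 880 = μ − 0.4959σ and 1900 = μ + 1.645σ.
Subtracting: σ = (1900 − 880)/(1.645 − (-0.4959)) = 476.479.
Then μ = 880 − (-0.4959)·476.479 = 1116.262.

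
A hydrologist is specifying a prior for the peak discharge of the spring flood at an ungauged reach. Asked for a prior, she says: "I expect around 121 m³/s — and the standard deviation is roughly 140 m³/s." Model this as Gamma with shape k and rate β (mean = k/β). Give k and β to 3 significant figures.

For Gamma(k, rate β): mean = k/β, variance = k/β², so CV = 1/√k.
CV = SD/mean = 140/121 = 1.157, hence k = 1/CV² = 0.747.
Then β = k/mean = 0.747/121 = 0.00617.

k ≈ 0.747, β ≈ 0.00617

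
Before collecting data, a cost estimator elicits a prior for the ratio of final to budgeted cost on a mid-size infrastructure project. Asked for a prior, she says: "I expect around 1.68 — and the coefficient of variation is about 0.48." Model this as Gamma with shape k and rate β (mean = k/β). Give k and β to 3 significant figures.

k ≈ 4.34, β ≈ 2.58

For Gamma(k, rate β): mean = k/β, variance = k/β², so CV = 1/√k.
CV = 0.48, hence k = 1/CV² = 4.34.
Then β = k/mean = 4.34/1.68 = 2.58.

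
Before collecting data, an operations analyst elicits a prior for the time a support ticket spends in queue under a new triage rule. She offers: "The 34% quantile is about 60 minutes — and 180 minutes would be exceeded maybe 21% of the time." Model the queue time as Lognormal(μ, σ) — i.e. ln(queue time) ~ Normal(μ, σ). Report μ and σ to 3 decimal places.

μ ≈ 4.466, σ ≈ 0.901

If T ~ Lognormal(μ,σ) then ln T ~ Normal(μ,σ), so the p-quantile of ln T is μ + z_p·σ.
ln(60) = 4.094 and ln(180) = 5.193; z_{0.34} = -0.4125, z_{0.79} = 0.8064.
σ = (5.193 − 4.094)/(0.8064 − (-0.4125)) = 0.901.
μ = 4.094 − (-0.4125)·0.901 = 4.466.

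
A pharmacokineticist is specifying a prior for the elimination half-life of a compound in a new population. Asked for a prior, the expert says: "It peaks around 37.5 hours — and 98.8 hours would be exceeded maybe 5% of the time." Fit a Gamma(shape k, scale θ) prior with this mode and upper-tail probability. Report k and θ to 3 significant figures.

Gamma(k,θ) with k>1 has mode (k−1)θ, so θ = 37.5/(k−1).
Need P(X < 98.8) = 0.95 with θ tied to k this way. Start at k = 2, θ = 37.5: P(X<98.8) ≈ 0.739.
Too low — raise k to concentrate. Iterating converges to k ≈ 3.88.
Then θ = 37.5/(3.88−1) ≈ 13.

k ≈ 3.88, θ ≈ 13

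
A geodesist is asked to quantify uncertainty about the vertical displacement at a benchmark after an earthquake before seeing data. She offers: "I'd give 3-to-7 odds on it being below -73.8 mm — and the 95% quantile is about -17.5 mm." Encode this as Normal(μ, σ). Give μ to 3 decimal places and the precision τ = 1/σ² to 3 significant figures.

The p-quantile of Normal(μ,σ) is μ + z_p·σ, with z_{0.3} = -0.5244 and z_{0.95} = 1.645.
Eliminate σ: μ = (z₂·x₁ − z₁·x₂)/(z₂ − z₁) = (1.645·-73.8 − (-0.5244)·-17.5)/2.169 = -60.190.
Then σ = (x₂ − x₁)/(z₂ − z₁) = (-17.5 − -73.8)/2.169 = 25.954.
Precision τ = 1/σ² = 1/25.95² = 0.00148.

μ = -60.190, τ = 0.00148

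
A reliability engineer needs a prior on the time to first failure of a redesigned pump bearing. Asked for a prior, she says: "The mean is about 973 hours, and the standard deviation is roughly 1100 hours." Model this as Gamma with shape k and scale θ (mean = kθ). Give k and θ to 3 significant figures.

For Gamma(k, scale θ): mean = kθ, variance = kθ², so CV = 1/√k.
CV = SD/mean = 1100/973 = 1.131, hence k = 1/CV² = 0.782.
Then θ = mean/k = 973/0.782 = 1240.

k ≈ 0.782, θ ≈ 1240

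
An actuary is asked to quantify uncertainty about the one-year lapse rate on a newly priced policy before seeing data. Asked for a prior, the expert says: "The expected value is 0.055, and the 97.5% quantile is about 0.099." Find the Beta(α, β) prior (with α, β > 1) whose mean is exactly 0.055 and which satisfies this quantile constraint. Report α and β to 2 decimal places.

With mean 0.055 fixed, write α = 0.055s, β = 0.945s where s = α+β.
Need P(θ < 0.099) = 0.975 under Beta(0.055s, 0.945s). Normal approximation: (q−m)/√(m(1−m)/s) ≈ z_{0.975} = 1.96, so s ≈ 0.055·0.945·(1.96)²/(0.099−0.055)² = 103.1.
At s = 103.1: P(θ<0.099) ≈ 0.959. Adjusting to match 0.975 gives s ≈ 135.46.
So α = 0.055·135.46 ≈ 7.45, β = 0.945·135.46 ≈ 128.01.

α ≈ 7.45, β ≈ 128.01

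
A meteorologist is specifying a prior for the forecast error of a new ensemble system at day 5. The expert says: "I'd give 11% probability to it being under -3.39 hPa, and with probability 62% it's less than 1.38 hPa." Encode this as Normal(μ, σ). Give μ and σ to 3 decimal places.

The p-quantile of Normal(μ,σ) is μ + z_p·σ, with z_{0.11} = -1.227 and z_{0.62} = 0.3055.
Eliminate σ: μ = (z₂·x₁ − z₁·x₂)/(z₂ − z₁) = (0.3055·-3.39 − (-1.227)·1.38)/1.532 = 0.429.
Then σ = (x₂ − x₁)/(z₂ − z₁) = (1.38 − -3.39)/1.532 = 3.114.

μ = 0.429, σ = 3.114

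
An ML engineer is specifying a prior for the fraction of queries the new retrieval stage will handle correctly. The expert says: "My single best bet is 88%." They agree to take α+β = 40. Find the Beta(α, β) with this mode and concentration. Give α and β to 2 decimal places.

α = 34.44, β = 5.56

For α,β > 1 the Beta mode is (α−1)/(α+β−2). With α+β = 40, the mode is (α−1)/38.
Set (α−1)/38 = 0.88 → α = 1 + 0.88·38 = 34.44.
β = 40 − α = 5.56.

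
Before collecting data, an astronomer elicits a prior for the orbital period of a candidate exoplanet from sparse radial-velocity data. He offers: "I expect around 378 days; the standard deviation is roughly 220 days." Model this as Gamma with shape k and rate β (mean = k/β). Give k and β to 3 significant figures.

k ≈ 2.95, β ≈ 0.00781

For Gamma(k, rate β): mean = k/β, variance = k/β², so CV = 1/√k.
CV = SD/mean = 220/378 = 0.582, hence k = 1/CV² = 2.95.
Then β = k/mean = 2.95/378 = 0.00781.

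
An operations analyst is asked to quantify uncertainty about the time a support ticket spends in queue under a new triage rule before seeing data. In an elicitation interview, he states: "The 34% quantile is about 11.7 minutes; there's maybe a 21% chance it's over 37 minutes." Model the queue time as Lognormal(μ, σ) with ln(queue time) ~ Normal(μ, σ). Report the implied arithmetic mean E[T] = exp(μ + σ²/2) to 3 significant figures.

If T ~ Lognormal(μ,σ) then ln T ~ Normal(μ,σ), so the p-quantile of ln T is μ + z_p·σ.
ln(11.7) = 2.46 and ln(37) = 3.611; z_{0.34} = -0.4125, z_{0.79} = 0.8064.
σ = (3.611 − 2.46)/(0.8064 − (-0.4125)) = 0.945.
μ = 2.46 − (-0.4125)·0.945 = 2.849.
E[T] = exp(μ + σ²/2) = exp(2.849 + 0.4461) = 27 minutes.

E[T] ≈ 27 minutes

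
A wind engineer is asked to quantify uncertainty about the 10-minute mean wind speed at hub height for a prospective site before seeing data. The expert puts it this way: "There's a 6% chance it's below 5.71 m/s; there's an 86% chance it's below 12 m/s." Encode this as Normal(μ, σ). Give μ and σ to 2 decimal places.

For Normal(μ,σ), the p-quantile is μ + z_p·σ. Here z_{0.06} = -1.555, z_{0.86} = 1.08.
So 5.71 = μ − 1.555σ and 12 = μ + 1.08σ.
Subtracting: σ = (12 − 5.71)/(1.08 − (-1.555)) = 2.39.
Then μ = 5.71 − (-1.555)·2.39 = 9.42.

μ = 9.42, σ = 2.39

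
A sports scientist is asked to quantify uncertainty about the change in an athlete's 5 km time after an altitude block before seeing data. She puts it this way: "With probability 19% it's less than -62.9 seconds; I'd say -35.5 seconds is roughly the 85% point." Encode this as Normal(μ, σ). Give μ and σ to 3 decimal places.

For Normal(μ,σ), the p-quantile is μ + z_p·σ. Here z_{0.19} = -0.8779, z_{0.85} = 1.036.
So -62.9 = μ − 0.8779σ and -35.5 = μ + 1.036σ.
Subtracting: σ = (-35.5 − -62.9)/(1.036 − (-0.8779)) = 14.313.
Then μ = -62.9 − (-0.8779)·14.313 = -50.335.

μ = -50.335, σ = 14.313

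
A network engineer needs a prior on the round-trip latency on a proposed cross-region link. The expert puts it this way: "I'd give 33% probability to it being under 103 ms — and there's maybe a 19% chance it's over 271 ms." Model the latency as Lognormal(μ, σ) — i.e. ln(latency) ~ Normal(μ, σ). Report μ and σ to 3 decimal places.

μ ≈ 4.958, σ ≈ 0.734

If T ~ Lognormal(μ,σ) then ln T ~ Normal(μ,σ), so the p-quantile of ln T is μ + z_p·σ.
ln(103) = 4.635 and ln(271) = 5.602; z_{0.33} = -0.4399, z_{0.81} = 0.8779.
σ = (5.602 − 4.635)/(0.8779 − (-0.4399)) = 0.734.
μ = 4.635 − (-0.4399)·0.734 = 4.958.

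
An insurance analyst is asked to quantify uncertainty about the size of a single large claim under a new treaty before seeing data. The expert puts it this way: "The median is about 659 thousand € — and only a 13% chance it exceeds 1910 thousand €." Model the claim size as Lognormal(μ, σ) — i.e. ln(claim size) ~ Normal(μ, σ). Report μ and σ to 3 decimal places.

μ ≈ 6.491, σ ≈ 0.945

If T ~ Lognormal(μ,σ) then ln T ~ Normal(μ,σ), so the p-quantile of ln T is μ + z_p·σ.
ln(659) = 6.491 and ln(1910) = 7.555; z_{0.5} = 0, z_{0.87} = 1.126.
σ = (7.555 − 6.491)/(1.126 − (0)) = 0.945.
μ = 6.491 − (0)·0.945 = 6.491.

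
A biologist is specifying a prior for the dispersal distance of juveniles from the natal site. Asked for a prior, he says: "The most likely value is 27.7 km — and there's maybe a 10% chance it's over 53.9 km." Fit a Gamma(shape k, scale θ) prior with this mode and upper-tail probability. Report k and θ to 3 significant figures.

Gamma(k,θ) with k>1 has mode (k−1)θ, so θ = 27.7/(k−1).
Need P(X < 53.9) = 0.9 with θ tied to k this way. Start at k = 2, θ = 27.7: P(X<53.9) ≈ 0.579.
Too low — raise k to concentrate. Iterating converges to k ≈ 5.32.
Then θ = 27.7/(5.32−1) ≈ 6.41.

k ≈ 5.32, θ ≈ 6.41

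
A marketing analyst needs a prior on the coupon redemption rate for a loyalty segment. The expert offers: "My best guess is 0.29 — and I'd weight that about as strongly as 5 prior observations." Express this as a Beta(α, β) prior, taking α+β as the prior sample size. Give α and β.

α = 1.45, β = 3.55

Under the effective-sample-size interpretation, Beta(α, β) has prior mean α/(α+β) and prior sample size α+β.
So α+β = 5 and α/(α+β) = 0.29, giving α = 0.29·5 = 1.45 and β = 5 − 1.45 = 3.55.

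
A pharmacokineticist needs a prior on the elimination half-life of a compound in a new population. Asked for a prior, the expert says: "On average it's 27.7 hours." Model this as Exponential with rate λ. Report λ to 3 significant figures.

λ ≈ 0.0361

Exponential mean = 1/λ, so λ = 1/27.7 = 0.0361.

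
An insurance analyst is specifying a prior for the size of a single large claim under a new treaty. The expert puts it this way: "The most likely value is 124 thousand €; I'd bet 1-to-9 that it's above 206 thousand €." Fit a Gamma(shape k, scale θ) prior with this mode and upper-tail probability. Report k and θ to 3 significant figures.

k ≈ 8.33, θ ≈ 16.9

Gamma(k,θ) with k>1 has mode (k−1)θ, so θ = 124/(k−1).
Need P(X < 206) = 0.9 with θ tied to k this way. Start at k = 2, θ = 124: P(X<206) ≈ 0.495.
Too low — raise k to concentrate. Iterating converges to k ≈ 8.33.
Then θ = 124/(8.33−1) ≈ 16.9.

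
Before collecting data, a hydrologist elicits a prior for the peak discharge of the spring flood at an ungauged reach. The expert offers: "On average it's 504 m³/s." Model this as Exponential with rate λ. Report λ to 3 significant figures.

Exponential mean = 1/λ, so λ = 1/504.0 = 0.00198.

λ ≈ 0.00198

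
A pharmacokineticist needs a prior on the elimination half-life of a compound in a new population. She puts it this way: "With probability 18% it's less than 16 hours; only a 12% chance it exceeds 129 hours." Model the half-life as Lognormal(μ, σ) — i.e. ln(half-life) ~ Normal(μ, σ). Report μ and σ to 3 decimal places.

μ ≈ 3.687, σ ≈ 0.999

If T ~ Lognormal(μ,σ) then ln T ~ Normal(μ,σ), so the p-quantile of ln T is μ + z_p·σ.
ln(16) = 2.773 and ln(129) = 4.86; z_{0.18} = -0.9154, z_{0.88} = 1.175.
σ = (4.86 − 2.773)/(1.175 − (-0.9154)) = 0.999.
μ = 2.773 − (-0.9154)·0.999 = 3.687.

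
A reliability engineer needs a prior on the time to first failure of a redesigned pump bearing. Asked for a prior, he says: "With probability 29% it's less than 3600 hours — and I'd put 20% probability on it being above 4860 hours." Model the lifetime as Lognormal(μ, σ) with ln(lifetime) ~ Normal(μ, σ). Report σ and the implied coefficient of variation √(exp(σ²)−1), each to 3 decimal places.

If T ~ Lognormal(μ,σ) then ln T ~ Normal(μ,σ), so the p-quantile of ln T is μ + z_p·σ.
ln(3600) = 8.189 and ln(4860) = 8.489; z_{0.29} = -0.5534, z_{0.8} = 0.8416.
σ = (8.489 − 8.189)/(0.8416 − (-0.5534)) = 0.215.
μ = 8.189 − (-0.5534)·0.215 = 8.308.
CV = √(exp(σ²)−1) = √(exp(0.0463)−1) = 0.218.

σ ≈ 0.215, CV ≈ 0.218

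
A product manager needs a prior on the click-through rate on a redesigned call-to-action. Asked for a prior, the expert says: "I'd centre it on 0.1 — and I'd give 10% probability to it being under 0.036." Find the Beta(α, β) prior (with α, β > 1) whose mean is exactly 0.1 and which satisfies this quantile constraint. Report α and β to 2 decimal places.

With mean 0.1 fixed, write α = 0.1s, β = 0.9s where s = α+β.
Need P(θ < 0.036) = 0.1 under Beta(0.1s, 0.9s). Normal approximation: (q−m)/√(m(1−m)/s) ≈ z_{0.1} = -1.28, so s ≈ 0.1·0.9·(-1.28)²/(0.036−0.1)² = 36.1.
At s = 36.1: P(θ<0.036) ≈ 0.062. Adjusting to match 0.1 gives s ≈ 27.01.
So α = 0.1·27.01 ≈ 2.70, β = 0.9·27.01 ≈ 24.30.

α ≈ 2.70, β ≈ 24.30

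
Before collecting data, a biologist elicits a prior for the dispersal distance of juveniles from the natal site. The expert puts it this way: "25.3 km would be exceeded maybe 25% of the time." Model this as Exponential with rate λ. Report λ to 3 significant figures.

λ ≈ 0.0548

P(T > 25.3) = e^(−λ·25.3) = 0.25, so λ = −ln(0.25)/25.3 = 0.0548.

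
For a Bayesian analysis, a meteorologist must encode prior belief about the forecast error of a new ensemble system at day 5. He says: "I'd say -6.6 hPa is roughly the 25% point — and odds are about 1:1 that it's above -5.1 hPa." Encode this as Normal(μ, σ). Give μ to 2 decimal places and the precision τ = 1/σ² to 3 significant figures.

The p-quantile of Normal(μ,σ) is μ + z_p·σ, with z_{0.25} = -0.6745 and z_{0.5} = 0.
Eliminate σ: μ = (z₂·x₁ − z₁·x₂)/(z₂ − z₁) = (0·-6.6 − (-0.6745)·-5.1)/0.6745 = -5.10.
Then σ = (x₂ − x₁)/(z₂ − z₁) = (-5.1 − -6.6)/0.6745 = 2.22.
Precision τ = 1/σ² = 1/2.224² = 0.202.

μ = -5.10, τ = 0.202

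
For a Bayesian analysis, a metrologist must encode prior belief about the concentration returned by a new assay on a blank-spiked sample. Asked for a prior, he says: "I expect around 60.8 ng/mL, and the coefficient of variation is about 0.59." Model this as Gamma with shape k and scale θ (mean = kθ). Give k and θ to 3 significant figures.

For Gamma(k, scale θ): mean = kθ, variance = kθ², so CV = 1/√k.
CV = 0.59, hence k = 1/CV² = 2.87.
Then θ = mean/k = 60.8/2.87 = 21.2.

k ≈ 2.87, θ ≈ 21.2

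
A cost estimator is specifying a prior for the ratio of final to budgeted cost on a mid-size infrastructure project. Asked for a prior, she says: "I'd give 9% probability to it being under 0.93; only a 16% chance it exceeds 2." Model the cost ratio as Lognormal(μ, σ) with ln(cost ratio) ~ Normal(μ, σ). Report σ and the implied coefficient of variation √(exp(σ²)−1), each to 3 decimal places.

σ ≈ 0.328, CV ≈ 0.337

If T ~ Lognormal(μ,σ) then ln T ~ Normal(μ,σ), so the p-quantile of ln T is μ + z_p·σ.
ln(0.93) = -0.07257 and ln(2) = 0.6931; z_{0.09} = -1.341, z_{0.84} = 0.9945.
σ = (0.6931 − -0.07257)/(0.9945 − (-1.341)) = 0.328.
μ = -0.07257 − (-1.341)·0.328 = 0.367.
CV = √(exp(σ²)−1) = √(exp(0.1075)−1) = 0.337.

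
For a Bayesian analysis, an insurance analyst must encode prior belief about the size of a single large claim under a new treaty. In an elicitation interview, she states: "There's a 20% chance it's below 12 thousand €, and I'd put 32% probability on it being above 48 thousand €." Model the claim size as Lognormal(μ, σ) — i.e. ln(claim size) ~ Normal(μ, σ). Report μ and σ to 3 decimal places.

If T ~ Lognormal(μ,σ) then ln T ~ Normal(μ,σ), so the p-quantile of ln T is μ + z_p·σ.
ln(12) = 2.485 and ln(48) = 3.871; z_{0.2} = -0.8416, z_{0.68} = 0.4677.
σ = (3.871 − 2.485)/(0.4677 − (-0.8416)) = 1.059.
μ = 2.485 − (-0.8416)·1.059 = 3.376.

μ ≈ 3.376, σ ≈ 1.059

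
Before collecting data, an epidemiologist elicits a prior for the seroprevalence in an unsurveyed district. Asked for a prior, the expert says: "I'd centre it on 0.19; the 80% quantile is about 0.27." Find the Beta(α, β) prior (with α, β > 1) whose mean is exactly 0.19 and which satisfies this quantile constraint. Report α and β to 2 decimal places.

α ≈ 2.81, β ≈ 11.96

With mean 0.19 fixed, write α = 0.19s, β = 0.81s where s = α+β.
Need P(θ < 0.27) = 0.8 under Beta(0.19s, 0.81s). Normal approximation: (q−m)/√(m(1−m)/s) ≈ z_{0.8} = 0.842, so s ≈ 0.19·0.81·(0.842)²/(0.27−0.19)² = 17.0.
At s = 17.0: P(θ<0.27) ≈ 0.812. Adjusting to match 0.8 gives s ≈ 14.77.
So α = 0.19·14.77 ≈ 2.81, β = 0.81·14.77 ≈ 11.96.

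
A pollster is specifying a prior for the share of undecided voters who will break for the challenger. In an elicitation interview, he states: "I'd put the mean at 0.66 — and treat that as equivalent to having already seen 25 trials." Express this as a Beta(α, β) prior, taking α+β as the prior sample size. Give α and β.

Under the effective-sample-size interpretation, Beta(α, β) has prior mean α/(α+β) and prior sample size α+β.
So α+β = 25 and α/(α+β) = 0.66, giving α = 0.66·25 = 16.5 and β = 25 − 16.5 = 8.5.

α = 16.5, β = 8.5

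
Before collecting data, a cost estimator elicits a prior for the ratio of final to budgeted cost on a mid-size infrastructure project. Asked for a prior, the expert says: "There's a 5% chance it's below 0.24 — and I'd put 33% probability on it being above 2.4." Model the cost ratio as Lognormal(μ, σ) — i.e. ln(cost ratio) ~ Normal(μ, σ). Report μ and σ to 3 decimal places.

μ ≈ 0.390, σ ≈ 1.104

If T ~ Lognormal(μ,σ) then ln T ~ Normal(μ,σ), so the p-quantile of ln T is μ + z_p·σ.
ln(0.24) = -1.427 and ln(2.4) = 0.8755; z_{0.05} = -1.645, z_{0.67} = 0.4399.
σ = (0.8755 − -1.427)/(0.4399 − (-1.645)) = 1.104.
μ = -1.427 − (-1.645)·1.104 = 0.390.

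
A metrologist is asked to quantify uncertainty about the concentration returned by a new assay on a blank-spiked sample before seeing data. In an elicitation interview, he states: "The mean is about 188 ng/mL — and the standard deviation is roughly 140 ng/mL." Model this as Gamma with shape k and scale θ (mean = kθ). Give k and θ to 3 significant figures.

k ≈ 1.8, θ ≈ 104

For Gamma(k, scale θ): mean = kθ, variance = kθ², so CV = 1/√k.
CV = SD/mean = 140/188 = 0.7447, hence k = 1/CV² = 1.8.
Then θ = mean/k = 188/1.8 = 104.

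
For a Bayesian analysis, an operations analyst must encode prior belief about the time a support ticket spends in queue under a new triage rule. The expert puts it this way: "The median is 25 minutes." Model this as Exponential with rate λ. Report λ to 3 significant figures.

Exponential median = ln 2 / λ, so λ = ln 2 / 25.0 = 0.0277.

λ ≈ 0.0277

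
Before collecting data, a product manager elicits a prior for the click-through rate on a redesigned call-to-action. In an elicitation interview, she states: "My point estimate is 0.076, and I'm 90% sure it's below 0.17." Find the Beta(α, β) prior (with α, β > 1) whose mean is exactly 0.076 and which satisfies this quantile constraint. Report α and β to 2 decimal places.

α ≈ 1.06, β ≈ 12.87

With mean 0.076 fixed, write α = 0.076s, β = 0.924s where s = α+β.
Need P(θ < 0.17) = 0.9 under Beta(0.076s, 0.924s). Normal approximation: (q−m)/√(m(1−m)/s) ≈ z_{0.9} = 1.28, so s ≈ 0.076·0.924·(1.28)²/(0.17−0.076)² = 13.1.
At s = 13.1: P(θ<0.17) ≈ 0.896. Adjusting to match 0.9 gives s ≈ 13.93.
So α = 0.076·13.93 ≈ 1.06, β = 0.924·13.93 ≈ 12.87.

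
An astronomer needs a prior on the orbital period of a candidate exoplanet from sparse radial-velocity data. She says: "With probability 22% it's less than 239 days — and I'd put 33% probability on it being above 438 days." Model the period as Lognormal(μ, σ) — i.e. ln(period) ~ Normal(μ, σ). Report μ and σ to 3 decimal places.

μ ≈ 5.862, σ ≈ 0.500

If T ~ Lognormal(μ,σ) then ln T ~ Normal(μ,σ), so the p-quantile of ln T is μ + z_p·σ.
ln(239) = 5.476 and ln(438) = 6.082; z_{0.22} = -0.7722, z_{0.67} = 0.4399.
σ = (6.082 − 5.476)/(0.4399 − (-0.7722)) = 0.500.
μ = 5.476 − (-0.7722)·0.500 = 5.862.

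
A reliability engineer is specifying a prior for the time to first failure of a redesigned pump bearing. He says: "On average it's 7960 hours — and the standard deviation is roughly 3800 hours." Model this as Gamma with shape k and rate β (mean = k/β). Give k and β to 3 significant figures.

k ≈ 4.39, β ≈ 0.000551

For Gamma(k, rate β): mean = k/β, variance = k/β², so CV = 1/√k.
CV = SD/mean = 3800/7960 = 0.4774, hence k = 1/CV² = 4.39.
Then β = k/mean = 4.39/7960 = 0.000551.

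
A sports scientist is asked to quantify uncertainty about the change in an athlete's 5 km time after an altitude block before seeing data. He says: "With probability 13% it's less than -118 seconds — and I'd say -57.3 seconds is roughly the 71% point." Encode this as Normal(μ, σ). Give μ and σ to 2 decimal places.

μ = -77.30, σ = 36.14

The p-quantile of Normal(μ,σ) is μ + z_p·σ, with z_{0.13} = -1.126 and z_{0.71} = 0.5534.
Eliminate σ: μ = (z₂·x₁ − z₁·x₂)/(z₂ − z₁) = (0.5534·-118 − (-1.126)·-57.3)/1.68 = -77.30.
Then σ = (x₂ − x₁)/(z₂ − z₁) = (-57.3 − -118)/1.68 = 36.14.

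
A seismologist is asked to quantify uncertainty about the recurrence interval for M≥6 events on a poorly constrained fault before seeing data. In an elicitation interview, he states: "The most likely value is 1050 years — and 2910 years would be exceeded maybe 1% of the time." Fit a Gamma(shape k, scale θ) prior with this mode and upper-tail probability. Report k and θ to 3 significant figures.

Gamma(k,θ) with k>1 has mode (k−1)θ, so θ = 1050/(k−1).
Need P(X < 2910) = 0.99 with θ tied to k this way. Start at k = 2, θ = 1050: P(X<2910) ≈ 0.764.
Too low — raise k to concentrate. Iterating converges to k ≈ 5.41.
Then θ = 1050/(5.41−1) ≈ 238.

k ≈ 5.41, θ ≈ 238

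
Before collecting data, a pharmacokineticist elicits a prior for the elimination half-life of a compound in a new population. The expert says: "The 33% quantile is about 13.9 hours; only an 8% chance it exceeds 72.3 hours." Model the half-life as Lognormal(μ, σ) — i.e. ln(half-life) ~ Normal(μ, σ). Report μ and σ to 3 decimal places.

μ ≈ 3.025, σ ≈ 0.894

If T ~ Lognormal(μ,σ) then ln T ~ Normal(μ,σ), so the p-quantile of ln T is μ + z_p·σ.
ln(13.9) = 2.632 and ln(72.3) = 4.281; z_{0.33} = -0.4399, z_{0.92} = 1.405.
σ = (4.281 − 2.632)/(1.405 − (-0.4399)) = 0.894.
μ = 2.632 − (-0.4399)·0.894 = 3.025.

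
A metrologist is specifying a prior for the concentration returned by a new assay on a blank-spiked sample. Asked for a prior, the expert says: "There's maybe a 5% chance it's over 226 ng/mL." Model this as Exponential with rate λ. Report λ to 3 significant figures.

λ ≈ 0.0133

P(T > 226.0) = e^(−λ·226.0) = 0.05, so λ = −ln(0.05)/226.0 = 0.0133.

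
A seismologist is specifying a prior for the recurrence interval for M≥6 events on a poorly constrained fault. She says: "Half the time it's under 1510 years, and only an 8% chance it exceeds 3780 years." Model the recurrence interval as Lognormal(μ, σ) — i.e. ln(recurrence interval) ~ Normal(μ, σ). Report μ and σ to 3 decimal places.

If T ~ Lognormal(μ,σ) then ln T ~ Normal(μ,σ), so the p-quantile of ln T is μ + z_p·σ.
ln(1510) = 7.32 and ln(3780) = 8.237; z_{0.5} = 0, z_{0.92} = 1.405.
σ = (8.237 − 7.32)/(1.405 − (0)) = 0.653.
μ = 7.32 − (0)·0.653 = 7.320.

μ ≈ 7.320, σ ≈ 0.653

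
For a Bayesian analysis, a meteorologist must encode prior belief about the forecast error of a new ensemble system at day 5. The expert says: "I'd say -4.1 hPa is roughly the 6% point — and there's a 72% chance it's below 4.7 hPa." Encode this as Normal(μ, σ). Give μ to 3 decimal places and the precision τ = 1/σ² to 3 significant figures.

μ = 2.301, τ = 0.059

For Normal(μ,σ), the p-quantile is μ + z_p·σ. Here z_{0.06} = -1.555, z_{0.72} = 0.5828.
So -4.1 = μ − 1.555σ and 4.7 = μ + 0.5828σ.
Subtracting: σ = (4.7 − -4.1)/(0.5828 − (-1.555)) = 4.117.
Then μ = -4.1 − (-1.555)·4.117 = 2.301.
Precision τ = 1/σ² = 1/4.117² = 0.059.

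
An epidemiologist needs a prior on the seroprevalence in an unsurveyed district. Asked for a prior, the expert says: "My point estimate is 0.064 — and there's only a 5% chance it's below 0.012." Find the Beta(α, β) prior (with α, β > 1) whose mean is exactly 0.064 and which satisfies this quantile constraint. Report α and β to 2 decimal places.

α ≈ 2.02, β ≈ 29.50

With mean 0.064 fixed, write α = 0.064s, β = 0.936s where s = α+β.
Need P(θ < 0.012) = 0.05 under Beta(0.064s, 0.936s). Normal approximation: (q−m)/√(m(1−m)/s) ≈ z_{0.05} = -1.64, so s ≈ 0.064·0.936·(-1.64)²/(0.012−0.064)² = 59.9.
At s = 59.9: P(θ<0.012) ≈ 0.008. Adjusting to match 0.05 gives s ≈ 31.52.
So α = 0.064·31.52 ≈ 2.02, β = 0.936·31.52 ≈ 29.50.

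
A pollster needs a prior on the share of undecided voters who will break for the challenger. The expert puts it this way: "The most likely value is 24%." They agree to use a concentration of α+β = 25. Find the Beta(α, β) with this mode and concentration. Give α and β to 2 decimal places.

α = 6.52, β = 18.48

For α,β > 1 the Beta mode is (α−1)/(α+β−2). With α+β = 25, the mode is (α−1)/23.
Set (α−1)/23 = 0.24 → α = 1 + 0.24·23 = 6.52.
β = 25 − α = 18.48.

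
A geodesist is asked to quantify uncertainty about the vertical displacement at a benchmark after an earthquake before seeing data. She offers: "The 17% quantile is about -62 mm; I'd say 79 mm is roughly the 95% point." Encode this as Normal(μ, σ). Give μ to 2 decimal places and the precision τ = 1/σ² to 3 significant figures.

The p-quantile of Normal(μ,σ) is μ + z_p·σ, with z_{0.17} = -0.9542 and z_{0.95} = 1.645.
Eliminate σ: μ = (z₂·x₁ − z₁·x₂)/(z₂ − z₁) = (1.645·-62 − (-0.9542)·79)/2.599 = -10.24.
Then σ = (x₂ − x₁)/(z₂ − z₁) = (79 − -62)/2.599 = 54.25.
Precision τ = 1/σ² = 1/54.25² = 0.00034.

μ = -10.24, τ = 0.00034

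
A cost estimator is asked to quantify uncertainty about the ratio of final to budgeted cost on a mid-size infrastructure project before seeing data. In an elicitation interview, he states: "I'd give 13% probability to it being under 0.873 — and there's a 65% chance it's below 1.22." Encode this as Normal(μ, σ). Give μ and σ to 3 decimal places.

μ = 1.132, σ = 0.230

The p-quantile of Normal(μ,σ) is μ + z_p·σ, with z_{0.13} = -1.126 and z_{0.65} = 0.3853.
Eliminate σ: μ = (z₂·x₁ − z₁·x₂)/(z₂ − z₁) = (0.3853·0.873 − (-1.126)·1.22)/1.512 = 1.132.
Then σ = (x₂ − x₁)/(z₂ − z₁) = (1.22 − 0.873)/1.512 = 0.230.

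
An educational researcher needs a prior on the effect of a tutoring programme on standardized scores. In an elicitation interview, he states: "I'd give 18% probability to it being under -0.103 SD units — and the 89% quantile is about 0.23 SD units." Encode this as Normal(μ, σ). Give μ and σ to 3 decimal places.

The p-quantile of Normal(μ,σ) is μ + z_p·σ, with z_{0.18} = -0.9154 and z_{0.89} = 1.227.
Eliminate σ: μ = (z₂·x₁ − z₁·x₂)/(z₂ − z₁) = (1.227·-0.103 − (-0.9154)·0.23)/2.142 = 0.039.
Then σ = (x₂ − x₁)/(z₂ − z₁) = (0.23 − -0.103)/2.142 = 0.155.

μ = 0.039, σ = 0.155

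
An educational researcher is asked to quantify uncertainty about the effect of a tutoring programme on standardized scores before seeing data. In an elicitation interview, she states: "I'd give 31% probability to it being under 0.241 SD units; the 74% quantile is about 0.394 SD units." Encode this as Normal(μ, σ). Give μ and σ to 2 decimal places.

The p-quantile of Normal(μ,σ) is μ + z_p·σ, with z_{0.31} = -0.4959 and z_{0.74} = 0.6433.
Eliminate σ: μ = (z₂·x₁ − z₁·x₂)/(z₂ − z₁) = (0.6433·0.241 − (-0.4959)·0.394)/1.139 = 0.31.
Then σ = (x₂ − x₁)/(z₂ − z₁) = (0.394 − 0.241)/1.139 = 0.13.

μ = 0.31, σ = 0.13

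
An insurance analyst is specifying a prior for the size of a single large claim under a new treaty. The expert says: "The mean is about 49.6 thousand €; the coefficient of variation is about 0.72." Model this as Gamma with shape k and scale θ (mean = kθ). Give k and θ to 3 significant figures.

For Gamma(k, scale θ): mean = kθ, variance = kθ², so CV = 1/√k.
CV = 0.72, hence k = 1/CV² = 1.93.
Then θ = mean/k = 49.6/1.93 = 25.7.

k ≈ 1.93, θ ≈ 25.7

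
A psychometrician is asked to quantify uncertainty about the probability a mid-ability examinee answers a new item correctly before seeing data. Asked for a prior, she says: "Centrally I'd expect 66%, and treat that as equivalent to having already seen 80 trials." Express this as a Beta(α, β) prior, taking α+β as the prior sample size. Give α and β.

Under the effective-sample-size interpretation, Beta(α, β) has prior mean α/(α+β) and prior sample size α+β.
So α+β = 80 and α/(α+β) = 0.66, giving α = 0.66·80 = 52.8 and β = 80 − 52.8 = 27.2.

α = 52.8, β = 27.2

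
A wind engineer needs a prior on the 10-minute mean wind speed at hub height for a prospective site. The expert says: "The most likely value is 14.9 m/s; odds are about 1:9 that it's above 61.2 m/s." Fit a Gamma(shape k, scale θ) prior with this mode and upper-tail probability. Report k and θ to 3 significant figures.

k ≈ 1.92, θ ≈ 16.3

Gamma(k,θ) with k>1 has mode (k−1)θ, so θ = 14.9/(k−1).
Need P(X < 61.2) = 0.9 with θ tied to k this way. Start at k = 2, θ = 14.9: P(X<61.2) ≈ 0.916.
Too high — lower k to spread out. Iterating converges to k ≈ 1.92.
Then θ = 14.9/(1.92−1) ≈ 16.3.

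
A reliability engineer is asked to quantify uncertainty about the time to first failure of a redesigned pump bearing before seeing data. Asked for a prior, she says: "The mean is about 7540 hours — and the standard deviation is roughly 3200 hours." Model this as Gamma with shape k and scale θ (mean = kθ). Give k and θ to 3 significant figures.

k ≈ 5.55, θ ≈ 1360

For Gamma(k, scale θ): mean = kθ, variance = kθ², so CV = 1/√k.
CV = SD/mean = 3200/7540 = 0.4244, hence k = 1/CV² = 5.55.
Then θ = mean/k = 7540/5.55 = 1360.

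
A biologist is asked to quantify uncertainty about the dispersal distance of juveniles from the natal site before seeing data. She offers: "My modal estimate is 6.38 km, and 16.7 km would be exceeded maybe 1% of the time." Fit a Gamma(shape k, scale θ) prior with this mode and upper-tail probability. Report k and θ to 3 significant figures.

Gamma(k,θ) with k>1 has mode (k−1)θ, so θ = 6.38/(k−1).
Need P(X < 16.7) = 0.99 with θ tied to k this way. Start at k = 2, θ = 6.38: P(X<16.7) ≈ 0.736.
Too low — raise k to concentrate. Iterating converges to k ≈ 6.02.
Then θ = 6.38/(6.02−1) ≈ 1.27.

k ≈ 6.02, θ ≈ 1.27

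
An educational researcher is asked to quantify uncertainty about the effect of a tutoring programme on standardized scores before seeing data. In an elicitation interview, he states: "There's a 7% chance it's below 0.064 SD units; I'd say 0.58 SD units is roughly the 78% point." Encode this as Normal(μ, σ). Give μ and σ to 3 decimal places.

μ = 0.403, σ = 0.230

For Normal(μ,σ), the p-quantile is μ + z_p·σ. Here z_{0.07} = -1.476, z_{0.78} = 0.7722.
So 0.064 = μ − 1.476σ and 0.58 = μ + 0.7722σ.
Subtracting: σ = (0.58 − 0.064)/(0.7722 − (-1.476)) = 0.230.
Then μ = 0.064 − (-1.476)·0.230 = 0.403.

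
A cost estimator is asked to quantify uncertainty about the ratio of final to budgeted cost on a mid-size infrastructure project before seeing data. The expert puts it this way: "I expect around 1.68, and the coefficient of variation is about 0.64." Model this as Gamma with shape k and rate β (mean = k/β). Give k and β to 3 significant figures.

k ≈ 2.44, β ≈ 1.45

For Gamma(k, rate β): mean = k/β, variance = k/β², so CV = 1/√k.
CV = 0.64, hence k = 1/CV² = 2.44.
Then β = k/mean = 2.44/1.68 = 1.45.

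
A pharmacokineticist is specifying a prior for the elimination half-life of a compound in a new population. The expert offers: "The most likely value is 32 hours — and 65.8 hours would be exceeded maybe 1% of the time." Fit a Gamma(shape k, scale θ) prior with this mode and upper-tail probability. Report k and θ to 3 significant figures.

Gamma(k,θ) with k>1 has mode (k−1)θ, so θ = 32/(k−1).
Need P(X < 65.8) = 0.99 with θ tied to k this way. Start at k = 2, θ = 32: P(X<65.8) ≈ 0.609.
Too low — raise k to concentrate. Iterating converges to k ≈ 10.4.
Then θ = 32/(10.4−1) ≈ 3.4.

k ≈ 10.4, θ ≈ 3.4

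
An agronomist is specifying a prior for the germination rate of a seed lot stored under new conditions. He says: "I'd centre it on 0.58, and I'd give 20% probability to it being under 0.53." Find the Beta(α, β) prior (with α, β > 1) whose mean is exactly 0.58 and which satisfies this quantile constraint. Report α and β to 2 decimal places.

α ≈ 39.74, β ≈ 28.78

With mean 0.58 fixed, write α = 0.58s, β = 0.42s where s = α+β.
Need P(θ < 0.53) = 0.2 under Beta(0.58s, 0.42s). Normal approximation: (q−m)/√(m(1−m)/s) ≈ z_{0.2} = -0.842, so s ≈ 0.58·0.42·(-0.842)²/(0.53−0.58)² = 69.0.
At s = 69.0: P(θ<0.53) ≈ 0.199. Adjusting to match 0.2 gives s ≈ 68.51.
So α = 0.58·68.51 ≈ 39.74, β = 0.42·68.51 ≈ 28.78.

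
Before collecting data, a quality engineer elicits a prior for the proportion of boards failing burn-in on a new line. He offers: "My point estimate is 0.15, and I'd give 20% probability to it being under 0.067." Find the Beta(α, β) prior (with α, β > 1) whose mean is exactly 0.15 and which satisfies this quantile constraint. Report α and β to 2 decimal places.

With mean 0.15 fixed, write α = 0.15s, β = 0.85s where s = α+β.
Need P(θ < 0.067) = 0.2 under Beta(0.15s, 0.85s). Normal approximation: (q−m)/√(m(1−m)/s) ≈ z_{0.2} = -0.842, so s ≈ 0.15·0.85·(-0.842)²/(0.067−0.15)² = 13.1.
At s = 13.1: P(θ<0.067) ≈ 0.201. Adjusting to match 0.2 gives s ≈ 13.21.
So α = 0.15·13.21 ≈ 1.98, β = 0.85·13.21 ≈ 11.22.

α ≈ 1.98, β ≈ 11.22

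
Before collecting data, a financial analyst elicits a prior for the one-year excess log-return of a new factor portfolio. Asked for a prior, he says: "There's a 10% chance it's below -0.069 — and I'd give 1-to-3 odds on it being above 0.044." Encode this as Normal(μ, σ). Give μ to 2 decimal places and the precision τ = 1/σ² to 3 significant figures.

μ = 0.01, τ = 300

The p-quantile of Normal(μ,σ) is μ + z_p·σ, with z_{0.1} = -1.282 and z_{0.75} = 0.6745.
Eliminate σ: μ = (z₂·x₁ − z₁·x₂)/(z₂ − z₁) = (0.6745·-0.069 − (-1.282)·0.044)/1.956 = 0.01.
Then σ = (x₂ − x₁)/(z₂ − z₁) = (0.044 − -0.069)/1.956 = 0.06.
Precision τ = 1/σ² = 1/0.05777² = 300.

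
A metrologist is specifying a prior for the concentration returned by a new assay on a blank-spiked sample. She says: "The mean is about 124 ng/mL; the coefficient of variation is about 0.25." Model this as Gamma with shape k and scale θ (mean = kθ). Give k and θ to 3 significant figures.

For Gamma(k, scale θ): mean = kθ, variance = kθ², so CV = 1/√k.
CV = 0.25, hence k = 1/CV² = 16.
Then θ = mean/k = 124/16 = 7.75.

k ≈ 16, θ ≈ 7.75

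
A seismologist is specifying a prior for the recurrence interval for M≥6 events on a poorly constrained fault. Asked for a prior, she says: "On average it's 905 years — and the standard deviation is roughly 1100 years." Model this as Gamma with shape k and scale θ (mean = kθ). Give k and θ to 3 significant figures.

k ≈ 0.677, θ ≈ 1340

For Gamma(k, scale θ): mean = kθ, variance = kθ², so CV = 1/√k.
CV = SD/mean = 1100/905 = 1.215, hence k = 1/CV² = 0.677.
Then θ = mean/k = 905/0.677 = 1340.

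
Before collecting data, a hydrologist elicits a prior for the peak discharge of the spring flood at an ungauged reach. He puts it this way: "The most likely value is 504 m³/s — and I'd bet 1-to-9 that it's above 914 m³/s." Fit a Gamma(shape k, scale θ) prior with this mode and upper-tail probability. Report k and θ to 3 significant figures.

Gamma(k,θ) with k>1 has mode (k−1)θ, so θ = 504/(k−1).
Need P(X < 914) = 0.9 with θ tied to k this way. Start at k = 2, θ = 504: P(X<914) ≈ 0.541.
Too low — raise k to concentrate. Iterating converges to k ≈ 6.38.
Then θ = 504/(6.38−1) ≈ 93.7.

k ≈ 6.38, θ ≈ 93.7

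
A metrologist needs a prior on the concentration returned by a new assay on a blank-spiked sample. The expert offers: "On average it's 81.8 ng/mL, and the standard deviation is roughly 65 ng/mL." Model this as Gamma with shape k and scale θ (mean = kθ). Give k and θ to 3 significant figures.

k ≈ 1.58, θ ≈ 51.7

For Gamma(k, scale θ): mean = kθ, variance = kθ², so CV = 1/√k.
CV = SD/mean = 65/81.8 = 0.7946, hence k = 1/CV² = 1.58.
Then θ = mean/k = 81.8/1.58 = 51.7.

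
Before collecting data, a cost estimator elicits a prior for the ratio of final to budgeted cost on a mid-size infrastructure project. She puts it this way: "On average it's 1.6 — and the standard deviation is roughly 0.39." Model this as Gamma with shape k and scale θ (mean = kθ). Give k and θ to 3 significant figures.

k ≈ 16.8, θ ≈ 0.0951

For Gamma(k, scale θ): mean = kθ, variance = kθ², so CV = 1/√k.
CV = SD/mean = 0.39/1.6 = 0.2437, hence k = 1/CV² = 16.8.
Then θ = mean/k = 1.6/16.8 = 0.0951.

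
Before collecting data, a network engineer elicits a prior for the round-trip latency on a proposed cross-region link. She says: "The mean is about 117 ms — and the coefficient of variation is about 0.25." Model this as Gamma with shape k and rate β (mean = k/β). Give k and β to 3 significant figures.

For Gamma(k, rate β): mean = k/β, variance = k/β², so CV = 1/√k.
CV = 0.25, hence k = 1/CV² = 16.
Then β = k/mean = 16/117 = 0.137.

k ≈ 16, β ≈ 0.137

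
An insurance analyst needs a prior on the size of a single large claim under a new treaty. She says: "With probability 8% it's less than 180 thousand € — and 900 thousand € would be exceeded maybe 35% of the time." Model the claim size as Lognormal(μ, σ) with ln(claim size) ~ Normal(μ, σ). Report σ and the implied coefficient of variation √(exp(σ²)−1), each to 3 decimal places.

σ ≈ 0.899, CV ≈ 1.115

If T ~ Lognormal(μ,σ) then ln T ~ Normal(μ,σ), so the p-quantile of ln T is μ + z_p·σ.
ln(180) = 5.193 and ln(900) = 6.802; z_{0.08} = -1.405, z_{0.65} = 0.3853.
σ = (6.802 − 5.193)/(0.3853 − (-1.405)) = 0.899.
μ = 5.193 − (-1.405)·0.899 = 6.456.
CV = √(exp(σ²)−1) = √(exp(0.8081)−1) = 1.115.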